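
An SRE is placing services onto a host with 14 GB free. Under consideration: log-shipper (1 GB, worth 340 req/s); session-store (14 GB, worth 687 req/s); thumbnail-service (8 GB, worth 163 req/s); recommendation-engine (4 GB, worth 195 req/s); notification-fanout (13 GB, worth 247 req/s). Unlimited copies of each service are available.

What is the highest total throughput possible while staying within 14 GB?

4760

Taking 14×log-shipper: 14 GB used, 4760 in throughput.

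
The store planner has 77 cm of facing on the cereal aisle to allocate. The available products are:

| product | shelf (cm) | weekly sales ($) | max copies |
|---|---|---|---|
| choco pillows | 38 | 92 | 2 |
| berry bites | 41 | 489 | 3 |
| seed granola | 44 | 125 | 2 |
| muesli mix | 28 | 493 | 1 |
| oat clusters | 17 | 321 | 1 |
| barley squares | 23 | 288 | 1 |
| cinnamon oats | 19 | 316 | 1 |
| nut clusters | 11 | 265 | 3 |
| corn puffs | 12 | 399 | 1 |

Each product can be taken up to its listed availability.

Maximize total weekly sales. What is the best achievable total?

1687

Density check — corn puffs 33.25, nut clusters 24.09, oat clusters 18.88, muesli mix 17.61 are the best per cm.
Taking the top-ratio products first gives oat clusters + 3×nut clusters + corn puffs for 1515 (62 cm).
Replace oat clusters with muesli mix: the trade gains 172 net, giving 1687 at 73 cm.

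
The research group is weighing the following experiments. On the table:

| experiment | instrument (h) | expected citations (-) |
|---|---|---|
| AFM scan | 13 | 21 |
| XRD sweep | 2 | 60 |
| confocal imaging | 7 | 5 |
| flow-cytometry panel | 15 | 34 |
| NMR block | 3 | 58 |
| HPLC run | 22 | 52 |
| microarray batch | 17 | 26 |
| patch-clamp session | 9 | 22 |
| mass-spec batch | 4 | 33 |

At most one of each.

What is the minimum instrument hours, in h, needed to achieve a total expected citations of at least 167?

Minimise h subject to total expected citations ≥ 167.
XRD sweep + NMR block + patch-clamp session + mass-spec batch reaches 173 using 18 h.
Any bundle with less than 18 h falls short of 167.

18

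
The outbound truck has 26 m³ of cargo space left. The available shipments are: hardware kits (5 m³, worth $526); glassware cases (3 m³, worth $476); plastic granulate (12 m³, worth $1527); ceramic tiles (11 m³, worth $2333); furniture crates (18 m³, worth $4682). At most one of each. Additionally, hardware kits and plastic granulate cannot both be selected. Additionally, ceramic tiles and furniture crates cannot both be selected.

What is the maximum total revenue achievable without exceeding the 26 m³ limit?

Best packing: hardware kits + glassware cases + furniture crates — 26 m³, 5684 total.

5684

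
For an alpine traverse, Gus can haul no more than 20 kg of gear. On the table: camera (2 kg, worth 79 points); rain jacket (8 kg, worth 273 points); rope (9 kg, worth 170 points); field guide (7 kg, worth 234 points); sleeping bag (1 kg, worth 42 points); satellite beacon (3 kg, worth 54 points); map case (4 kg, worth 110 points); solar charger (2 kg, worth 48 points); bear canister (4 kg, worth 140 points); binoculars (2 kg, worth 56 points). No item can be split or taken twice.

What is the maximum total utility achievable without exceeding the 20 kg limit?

689

A density-first pass picks camera + rain jacket + sleeping bag + solar charger + bear canister + binoculars — 638 at 19 kg.
Replace camera and solar charger and binoculars with field guide: the trade gains 51 net, giving 689 at 20 kg.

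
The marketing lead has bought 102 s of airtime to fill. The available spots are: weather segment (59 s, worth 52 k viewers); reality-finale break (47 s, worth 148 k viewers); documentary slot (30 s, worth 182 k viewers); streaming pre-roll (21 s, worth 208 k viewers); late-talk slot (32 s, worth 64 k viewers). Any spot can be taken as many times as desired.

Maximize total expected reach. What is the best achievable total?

4×streaming pre-roll uses 84 of the 102 s and totals 832.
Every other selection either busts 102 s or fails to beat 832.

832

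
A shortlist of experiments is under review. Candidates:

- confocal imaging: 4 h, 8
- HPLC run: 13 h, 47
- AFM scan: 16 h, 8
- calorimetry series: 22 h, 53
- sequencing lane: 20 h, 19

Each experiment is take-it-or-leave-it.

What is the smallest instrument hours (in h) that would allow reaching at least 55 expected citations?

17

Minimise h subject to total expected citations ≥ 55.
confocal imaging + HPLC run: 55 expected citations at 17 h.
Any bundle with less than 17 h falls short of 55.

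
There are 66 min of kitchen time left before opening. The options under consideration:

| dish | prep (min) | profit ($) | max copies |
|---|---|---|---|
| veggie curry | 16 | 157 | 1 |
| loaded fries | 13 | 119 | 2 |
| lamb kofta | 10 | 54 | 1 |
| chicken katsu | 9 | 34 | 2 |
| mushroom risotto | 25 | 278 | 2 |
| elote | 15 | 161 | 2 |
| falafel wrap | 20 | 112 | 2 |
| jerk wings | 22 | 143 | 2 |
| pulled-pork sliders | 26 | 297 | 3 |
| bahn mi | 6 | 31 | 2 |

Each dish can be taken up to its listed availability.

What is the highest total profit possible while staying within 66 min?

A density-first pass picks loaded fries + 2×pulled-pork sliders — 713 at 65 min.
Replace loaded fries and pulled-pork sliders with mushroom risotto + elote: the trade gains 23 net, giving 736 at 66 min.
No other feasible combination exceeds 736.

736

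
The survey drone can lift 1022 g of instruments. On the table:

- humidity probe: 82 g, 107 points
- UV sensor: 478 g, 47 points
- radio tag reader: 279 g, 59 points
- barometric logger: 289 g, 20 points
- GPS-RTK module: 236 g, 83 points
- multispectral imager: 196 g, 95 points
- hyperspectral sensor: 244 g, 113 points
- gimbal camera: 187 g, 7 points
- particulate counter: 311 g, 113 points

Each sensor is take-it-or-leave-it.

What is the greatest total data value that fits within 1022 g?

Humidity probe + multispectral imager + hyperspectral sensor + gimbal camera + particulate counter uses 1020 of the 1022 g and totals 435.
Next best is humidity probe + multispectral imager + hyperspectral sensor + particulate counter at 428 (833 g) — short by 7.

435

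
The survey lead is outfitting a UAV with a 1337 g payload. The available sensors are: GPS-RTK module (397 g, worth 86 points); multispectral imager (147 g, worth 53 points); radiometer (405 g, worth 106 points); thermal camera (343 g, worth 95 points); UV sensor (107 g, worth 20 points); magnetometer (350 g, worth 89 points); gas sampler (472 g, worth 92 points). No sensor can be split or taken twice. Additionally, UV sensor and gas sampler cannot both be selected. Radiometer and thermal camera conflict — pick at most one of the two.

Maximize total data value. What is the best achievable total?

334

Density check — multispectral imager 0.36, thermal camera 0.28, radiometer 0.26, magnetometer 0.25 are the best per g.
GPS-RTK module + multispectral imager + radiometer + magnetometer uses 1299 of the 1337 g and totals 334.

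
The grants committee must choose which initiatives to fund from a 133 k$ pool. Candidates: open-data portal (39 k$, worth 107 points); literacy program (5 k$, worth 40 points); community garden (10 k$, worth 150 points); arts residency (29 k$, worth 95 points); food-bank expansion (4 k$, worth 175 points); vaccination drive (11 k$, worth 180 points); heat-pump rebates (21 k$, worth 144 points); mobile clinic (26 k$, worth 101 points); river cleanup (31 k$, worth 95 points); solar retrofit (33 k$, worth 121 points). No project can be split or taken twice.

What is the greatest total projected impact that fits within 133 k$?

940

A density-first pass picks literacy program + community garden + food-bank expansion + vaccination drive + heat-pump rebates + mobile clinic + solar retrofit — 911 at 110 k$.
Dropping literacy program and solar retrofit frees 38 k$; slotting in arts residency + river cleanup (60 k$) lifts the total to 940 at 132 k$.
Next best is open-data portal + literacy program + community garden + food-bank expansion + vaccination drive + heat-pump rebates + solar retrofit at 917 (123 k$) — short by 23.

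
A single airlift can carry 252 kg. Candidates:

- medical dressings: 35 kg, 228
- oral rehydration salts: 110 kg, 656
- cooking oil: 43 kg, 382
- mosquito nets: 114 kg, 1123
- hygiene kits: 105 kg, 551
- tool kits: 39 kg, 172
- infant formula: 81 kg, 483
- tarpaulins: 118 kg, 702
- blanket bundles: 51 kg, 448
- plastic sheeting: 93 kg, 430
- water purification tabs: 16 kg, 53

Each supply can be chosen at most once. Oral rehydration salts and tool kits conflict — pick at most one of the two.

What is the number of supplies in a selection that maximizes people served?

Optimal total is 2181.
One optimal bundle: medical dressings + cooking oil + mosquito nets + blanket bundles (243 kg).
All optima have 4 supplies.

4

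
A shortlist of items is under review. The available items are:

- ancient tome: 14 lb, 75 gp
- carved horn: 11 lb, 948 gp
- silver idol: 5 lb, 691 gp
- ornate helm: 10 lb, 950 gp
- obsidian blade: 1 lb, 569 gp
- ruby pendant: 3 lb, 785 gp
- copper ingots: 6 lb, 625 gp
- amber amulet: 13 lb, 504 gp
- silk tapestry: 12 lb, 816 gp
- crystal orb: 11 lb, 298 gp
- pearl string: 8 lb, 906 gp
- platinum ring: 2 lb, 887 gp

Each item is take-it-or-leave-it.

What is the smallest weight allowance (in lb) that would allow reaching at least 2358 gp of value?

Need the lightest bundle worth ≥ 2358.
Taking silver idol + ruby pendant + platinum ring gives 2363 (≥ 2358) for 10 lb.
Any bundle with less than 10 lb falls short of 2358.

10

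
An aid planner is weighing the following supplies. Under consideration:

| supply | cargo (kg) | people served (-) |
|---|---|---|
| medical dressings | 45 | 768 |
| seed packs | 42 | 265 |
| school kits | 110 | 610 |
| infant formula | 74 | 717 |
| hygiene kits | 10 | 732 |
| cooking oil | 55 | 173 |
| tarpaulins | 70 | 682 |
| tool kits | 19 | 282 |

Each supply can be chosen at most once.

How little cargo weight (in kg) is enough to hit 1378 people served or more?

55

Minimise kg subject to total people served ≥ 1378.
Taking medical dressings + hygiene kits gives 1500 (≥ 1378) for 55 kg.
No combination under 55 kg hits 1378.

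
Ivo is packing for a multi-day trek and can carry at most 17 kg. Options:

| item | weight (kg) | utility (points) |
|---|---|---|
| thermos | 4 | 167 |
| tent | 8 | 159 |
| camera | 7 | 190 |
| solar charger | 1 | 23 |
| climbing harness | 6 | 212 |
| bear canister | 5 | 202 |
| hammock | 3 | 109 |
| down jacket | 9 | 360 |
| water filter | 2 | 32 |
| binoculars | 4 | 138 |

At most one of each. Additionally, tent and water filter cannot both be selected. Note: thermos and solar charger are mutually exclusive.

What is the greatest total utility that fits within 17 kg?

671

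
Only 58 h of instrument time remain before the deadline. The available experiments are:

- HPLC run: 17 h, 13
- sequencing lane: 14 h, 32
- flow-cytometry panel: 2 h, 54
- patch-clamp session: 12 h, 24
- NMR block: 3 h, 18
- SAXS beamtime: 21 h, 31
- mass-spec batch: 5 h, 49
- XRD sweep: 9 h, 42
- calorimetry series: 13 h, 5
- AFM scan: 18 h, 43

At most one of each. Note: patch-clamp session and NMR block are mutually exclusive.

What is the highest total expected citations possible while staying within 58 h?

Taking sequencing lane + flow-cytometry panel + NMR block + mass-spec batch + XRD sweep + AFM scan: 51 h used, 238 in expected citations.
The closest alternative, flow-cytometry panel + NMR block + SAXS beamtime + mass-spec batch + XRD sweep + AFM scan, reaches only 237.

238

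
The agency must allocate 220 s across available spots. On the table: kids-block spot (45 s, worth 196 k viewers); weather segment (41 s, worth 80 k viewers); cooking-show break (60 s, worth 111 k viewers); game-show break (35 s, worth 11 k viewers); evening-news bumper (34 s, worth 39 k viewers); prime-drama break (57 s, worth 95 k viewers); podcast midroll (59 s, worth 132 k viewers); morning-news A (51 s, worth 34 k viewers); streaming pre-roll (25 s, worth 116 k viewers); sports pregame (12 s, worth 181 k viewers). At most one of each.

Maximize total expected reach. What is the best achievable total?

Best packing: kids-block spot + weather segment + evening-news bumper + podcast midroll + streaming pre-roll + sports pregame — 216 s, 744 total.
No other feasible combination exceeds 744.

744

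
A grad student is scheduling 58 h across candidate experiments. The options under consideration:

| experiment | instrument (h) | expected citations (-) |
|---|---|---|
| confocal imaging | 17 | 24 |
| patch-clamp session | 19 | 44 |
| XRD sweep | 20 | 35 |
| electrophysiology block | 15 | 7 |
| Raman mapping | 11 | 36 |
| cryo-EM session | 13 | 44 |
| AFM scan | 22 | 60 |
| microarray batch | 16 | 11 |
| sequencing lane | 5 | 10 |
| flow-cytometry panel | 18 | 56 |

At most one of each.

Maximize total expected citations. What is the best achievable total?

170

Ranking by ratio (expected citations/h): cryo-EM session 3.38, Raman mapping 3.27, flow-cytometry panel 3.11.
A density-first pass picks Raman mapping + cryo-EM session + sequencing lane + flow-cytometry panel — 146 at 47 h.
The 11 h tied up in Raman mapping is better spent on AFM scan — total rises to 170 (58 h).
The closest alternative, Raman mapping + AFM scan + sequencing lane + flow-cytometry panel, reaches only 162.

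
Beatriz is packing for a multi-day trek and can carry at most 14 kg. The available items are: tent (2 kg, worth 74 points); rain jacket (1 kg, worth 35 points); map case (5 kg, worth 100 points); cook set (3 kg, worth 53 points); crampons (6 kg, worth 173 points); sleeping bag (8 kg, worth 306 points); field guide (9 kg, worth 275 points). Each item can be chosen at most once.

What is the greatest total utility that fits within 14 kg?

479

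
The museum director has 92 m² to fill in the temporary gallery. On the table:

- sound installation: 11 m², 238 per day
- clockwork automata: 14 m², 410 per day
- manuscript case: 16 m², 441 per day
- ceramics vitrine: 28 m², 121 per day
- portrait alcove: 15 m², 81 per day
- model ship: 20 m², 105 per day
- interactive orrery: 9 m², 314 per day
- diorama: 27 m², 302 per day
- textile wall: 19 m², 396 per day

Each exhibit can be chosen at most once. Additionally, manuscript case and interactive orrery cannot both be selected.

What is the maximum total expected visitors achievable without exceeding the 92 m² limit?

1787

Sound installation + clockwork automata + manuscript case + diorama + textile wall uses 87 of the 92 m² and totals 1787.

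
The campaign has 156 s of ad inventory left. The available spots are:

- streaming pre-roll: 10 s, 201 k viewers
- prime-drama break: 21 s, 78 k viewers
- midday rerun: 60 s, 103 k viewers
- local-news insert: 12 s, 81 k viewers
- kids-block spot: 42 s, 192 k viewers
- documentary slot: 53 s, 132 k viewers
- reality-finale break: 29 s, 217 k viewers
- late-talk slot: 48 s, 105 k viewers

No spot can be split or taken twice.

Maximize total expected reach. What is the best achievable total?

Density check — streaming pre-roll 20.10, reality-finale break 7.48, local-news insert 6.75, kids-block spot 4.57 are the best per s.
Taking the top-ratio spots first gives streaming pre-roll + prime-drama break + local-news insert + kids-block spot + reality-finale break for 769 (114 s).
Dropping prime-drama break frees 21 s; slotting in documentary slot (53 s) lifts the total to 823 at 146 s.
The closest alternative, streaming pre-roll + prime-drama break + kids-block spot + documentary slot + reality-finale break, reaches only 820.

823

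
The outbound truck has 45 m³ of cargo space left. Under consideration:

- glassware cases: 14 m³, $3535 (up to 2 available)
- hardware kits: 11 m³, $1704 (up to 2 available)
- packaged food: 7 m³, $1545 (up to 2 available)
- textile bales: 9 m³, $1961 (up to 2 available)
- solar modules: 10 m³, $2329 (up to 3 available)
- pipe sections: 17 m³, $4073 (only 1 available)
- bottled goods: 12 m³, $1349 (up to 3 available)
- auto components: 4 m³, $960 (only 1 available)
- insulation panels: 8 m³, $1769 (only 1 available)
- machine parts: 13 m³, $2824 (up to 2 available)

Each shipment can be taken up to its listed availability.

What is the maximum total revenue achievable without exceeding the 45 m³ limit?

11143

Greedy by ratio would take 2×glassware cases + solar modules + auto components: 42 m³ used, total 10359.
Dropping solar modules and auto components frees 14 m³; slotting in pipe sections (17 m³) lifts the total to 11143 at 45 m³.
That's the maximum — no swap from here does better than 11143.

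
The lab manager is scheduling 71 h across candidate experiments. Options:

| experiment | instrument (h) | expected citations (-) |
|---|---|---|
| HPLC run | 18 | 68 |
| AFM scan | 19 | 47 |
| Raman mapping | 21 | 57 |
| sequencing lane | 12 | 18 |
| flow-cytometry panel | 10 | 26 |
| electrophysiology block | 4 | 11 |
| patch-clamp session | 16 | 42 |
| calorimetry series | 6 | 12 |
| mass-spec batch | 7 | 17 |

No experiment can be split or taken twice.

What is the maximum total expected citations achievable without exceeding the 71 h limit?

Density check — HPLC run 3.78, electrophysiology block 2.75, Raman mapping 2.71 are the best per h.
A density-first pass picks HPLC run + Raman mapping + flow-cytometry panel + electrophysiology block + patch-clamp session — 204 at 69 h.
Dropping electrophysiology block frees 4 h; slotting in calorimetry series (6 h) lifts the total to 205 at 71 h.
Runner-up HPLC run + Raman mapping + flow-cytometry panel + electrophysiology block + patch-clamp session tops out at 204.

205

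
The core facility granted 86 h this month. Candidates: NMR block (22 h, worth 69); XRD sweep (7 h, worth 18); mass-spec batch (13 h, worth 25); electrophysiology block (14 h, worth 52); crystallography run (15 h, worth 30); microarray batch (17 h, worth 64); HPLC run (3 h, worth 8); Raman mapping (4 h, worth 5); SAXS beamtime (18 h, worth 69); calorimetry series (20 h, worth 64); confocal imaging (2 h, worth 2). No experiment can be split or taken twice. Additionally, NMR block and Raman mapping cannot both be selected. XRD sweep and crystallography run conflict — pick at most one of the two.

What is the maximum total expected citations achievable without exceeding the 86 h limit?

286

By expected citations per h: SAXS beamtime 3.83, microarray batch 3.76, electrophysiology block 3.71 lead.
A density-first pass picks XRD sweep + electrophysiology block + microarray batch + HPLC run + Raman mapping + SAXS beamtime + calorimetry series + confocal imaging — 282 at 85 h.
Dropping electrophysiology block and HPLC run and Raman mapping frees 21 h; slotting in NMR block (22 h) lifts the total to 286 at 86 h.
Runner-up NMR block + electrophysiology block + crystallography run + microarray batch + SAXS beamtime tops out at 284.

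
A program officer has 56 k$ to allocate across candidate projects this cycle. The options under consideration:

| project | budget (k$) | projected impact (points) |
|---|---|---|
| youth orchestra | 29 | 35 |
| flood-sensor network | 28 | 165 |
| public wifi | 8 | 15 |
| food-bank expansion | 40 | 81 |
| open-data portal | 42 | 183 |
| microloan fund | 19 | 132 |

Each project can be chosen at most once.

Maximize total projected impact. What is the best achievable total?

Best packing: flood-sensor network + public wifi + microloan fund — 55 k$, 312 total.
That's the maximum — no swap from here does better than 312.

312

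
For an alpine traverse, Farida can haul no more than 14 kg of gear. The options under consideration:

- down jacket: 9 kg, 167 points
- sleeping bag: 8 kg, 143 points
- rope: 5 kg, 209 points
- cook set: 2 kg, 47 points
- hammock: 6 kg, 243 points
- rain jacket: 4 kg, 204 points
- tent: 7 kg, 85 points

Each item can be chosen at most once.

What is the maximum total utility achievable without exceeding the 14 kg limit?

By utility per kg: rain jacket 51.00, rope 41.80, hammock 40.50 lead.
Taking the top-ratio items first gives rope + cook set + rain jacket for 460 (11 kg).
The 4 kg tied up in rain jacket is better spent on hammock — total rises to 499 (13 kg).

499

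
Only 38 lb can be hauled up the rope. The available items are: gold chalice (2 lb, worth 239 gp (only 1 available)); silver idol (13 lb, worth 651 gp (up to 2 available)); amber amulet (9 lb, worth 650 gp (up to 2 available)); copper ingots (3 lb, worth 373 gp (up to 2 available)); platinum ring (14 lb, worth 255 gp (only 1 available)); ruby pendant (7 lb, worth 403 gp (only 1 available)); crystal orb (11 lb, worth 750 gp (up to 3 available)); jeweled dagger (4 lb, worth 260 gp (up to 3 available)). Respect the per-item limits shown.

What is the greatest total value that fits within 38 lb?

3065

The ratio heuristic lands on gold chalice + 2×amber amulet + 2×copper ingots + crystal orb (3035) but leaves 1 lb idle.
Dropping crystal orb frees 11 lb; slotting in 3×jeweled dagger (12 lb) lifts the total to 3065 at 38 lb.
Every other selection either busts 38 lb or exceeds an availability limit or fails to beat 3065.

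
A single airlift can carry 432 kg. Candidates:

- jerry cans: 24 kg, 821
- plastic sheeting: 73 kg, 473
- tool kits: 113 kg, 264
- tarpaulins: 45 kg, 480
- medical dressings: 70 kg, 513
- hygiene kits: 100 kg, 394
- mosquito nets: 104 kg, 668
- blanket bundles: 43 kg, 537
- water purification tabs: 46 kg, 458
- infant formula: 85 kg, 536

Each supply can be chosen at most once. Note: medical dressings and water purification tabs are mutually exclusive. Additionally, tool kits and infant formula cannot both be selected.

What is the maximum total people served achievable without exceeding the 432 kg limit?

3973

Best packing: jerry cans + plastic sheeting + tarpaulins + mosquito nets + blanket bundles + water purification tabs + infant formula — 420 kg, 3973 total.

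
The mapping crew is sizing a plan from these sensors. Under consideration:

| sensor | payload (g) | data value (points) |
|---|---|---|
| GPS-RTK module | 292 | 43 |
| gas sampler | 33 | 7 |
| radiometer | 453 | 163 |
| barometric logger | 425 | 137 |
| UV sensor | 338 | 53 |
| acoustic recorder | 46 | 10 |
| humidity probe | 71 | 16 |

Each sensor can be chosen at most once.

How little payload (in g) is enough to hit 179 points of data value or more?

524

Look for the lowest-payload combination reaching 179.
Taking radiometer + humidity probe gives 179 (≥ 179) for 524 g.
Any bundle with less than 524 g falls short of 179.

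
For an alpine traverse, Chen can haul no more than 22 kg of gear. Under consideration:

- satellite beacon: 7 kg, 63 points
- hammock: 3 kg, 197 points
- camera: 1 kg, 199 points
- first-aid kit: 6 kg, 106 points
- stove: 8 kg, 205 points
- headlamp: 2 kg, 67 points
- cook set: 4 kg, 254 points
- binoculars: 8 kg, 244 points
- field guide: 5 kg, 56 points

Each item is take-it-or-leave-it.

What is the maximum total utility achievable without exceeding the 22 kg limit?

By utility per kg: camera 199.00, hammock 65.67, cook set 63.50, headlamp 33.50 lead.
The ratio heuristic lands on hammock + camera + headlamp + cook set + binoculars (961) but leaves 4 kg idle.
Replace headlamp with first-aid kit: the trade gains 39 net, giving 1000 at 22 kg.

1000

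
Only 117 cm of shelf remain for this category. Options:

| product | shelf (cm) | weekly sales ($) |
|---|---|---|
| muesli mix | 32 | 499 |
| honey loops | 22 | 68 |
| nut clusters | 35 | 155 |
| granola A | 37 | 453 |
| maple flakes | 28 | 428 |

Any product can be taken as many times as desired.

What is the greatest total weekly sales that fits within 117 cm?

1783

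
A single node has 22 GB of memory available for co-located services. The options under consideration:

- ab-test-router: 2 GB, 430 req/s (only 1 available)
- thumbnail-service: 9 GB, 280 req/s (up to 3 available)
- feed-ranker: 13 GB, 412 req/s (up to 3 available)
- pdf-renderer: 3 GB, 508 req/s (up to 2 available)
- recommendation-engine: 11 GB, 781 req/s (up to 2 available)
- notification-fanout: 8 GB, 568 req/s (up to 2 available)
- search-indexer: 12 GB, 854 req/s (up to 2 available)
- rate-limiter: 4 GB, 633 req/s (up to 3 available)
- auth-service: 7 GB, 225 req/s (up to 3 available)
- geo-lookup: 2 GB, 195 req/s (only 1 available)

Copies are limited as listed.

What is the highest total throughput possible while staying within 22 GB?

3540

The ratio ordering already packs tightly: ab-test-router + 2×pdf-renderer + 3×rate-limiter + geo-lookup, 22 GB, 3540.
Nothing else within 22 GB beats 3540.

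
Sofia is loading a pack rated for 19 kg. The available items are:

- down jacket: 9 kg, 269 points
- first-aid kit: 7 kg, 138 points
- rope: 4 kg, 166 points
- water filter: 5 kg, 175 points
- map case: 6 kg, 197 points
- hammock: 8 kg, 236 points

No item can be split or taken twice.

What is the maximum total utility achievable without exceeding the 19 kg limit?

Greedy by ratio would take rope + water filter + map case: 15 kg used, total 538.
Replace water filter with down jacket: the trade gains 94 net, giving 632 at 19 kg.
Every other selection either busts 19 kg or fails to beat 632.

632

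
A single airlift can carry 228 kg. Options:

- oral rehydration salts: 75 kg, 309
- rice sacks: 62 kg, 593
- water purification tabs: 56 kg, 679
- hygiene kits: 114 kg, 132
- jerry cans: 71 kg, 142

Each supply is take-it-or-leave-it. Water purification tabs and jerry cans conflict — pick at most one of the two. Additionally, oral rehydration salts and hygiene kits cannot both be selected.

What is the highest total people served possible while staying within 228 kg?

1581

Taking oral rehydration salts + rice sacks + water purification tabs: 193 kg used, 1581 in people served.
That's the maximum — no feasible swap from here does better than 1581.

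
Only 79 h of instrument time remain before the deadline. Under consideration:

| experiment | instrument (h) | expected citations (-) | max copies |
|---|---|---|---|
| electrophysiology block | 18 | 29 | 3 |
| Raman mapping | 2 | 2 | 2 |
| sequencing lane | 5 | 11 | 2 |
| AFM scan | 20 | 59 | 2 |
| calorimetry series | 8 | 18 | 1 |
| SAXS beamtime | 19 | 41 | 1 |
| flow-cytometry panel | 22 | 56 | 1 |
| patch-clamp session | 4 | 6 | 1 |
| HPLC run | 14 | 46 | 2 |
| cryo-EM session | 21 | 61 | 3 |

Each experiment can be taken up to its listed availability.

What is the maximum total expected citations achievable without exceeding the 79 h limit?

234

Filling by ratio: Raman mapping + 2×AFM scan + calorimetry series + 2×HPLC run for 230, with 1 h left unused.
Using the slack differently, 2×sequencing lane + AFM scan + 2×HPLC run + cryo-EM session comes to 234 at 79 h.
That's the maximum — no swap from here does better than 234.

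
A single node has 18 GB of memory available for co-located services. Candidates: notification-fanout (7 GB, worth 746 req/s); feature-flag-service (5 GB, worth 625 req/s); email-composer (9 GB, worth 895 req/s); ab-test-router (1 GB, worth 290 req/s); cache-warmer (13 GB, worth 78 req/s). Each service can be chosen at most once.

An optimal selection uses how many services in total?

3

Best achievable throughput is 1931.
notification-fanout + email-composer + ab-test-router hits 1931 at 17 GB.
Any selection reaching 1931 contains exactly 3 services.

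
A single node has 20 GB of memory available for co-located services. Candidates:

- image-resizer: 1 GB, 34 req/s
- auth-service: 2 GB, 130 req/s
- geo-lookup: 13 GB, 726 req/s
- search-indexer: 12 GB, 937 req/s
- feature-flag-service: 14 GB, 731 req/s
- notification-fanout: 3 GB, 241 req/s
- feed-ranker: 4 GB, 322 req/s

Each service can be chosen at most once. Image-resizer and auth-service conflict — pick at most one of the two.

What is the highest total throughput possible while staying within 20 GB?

1534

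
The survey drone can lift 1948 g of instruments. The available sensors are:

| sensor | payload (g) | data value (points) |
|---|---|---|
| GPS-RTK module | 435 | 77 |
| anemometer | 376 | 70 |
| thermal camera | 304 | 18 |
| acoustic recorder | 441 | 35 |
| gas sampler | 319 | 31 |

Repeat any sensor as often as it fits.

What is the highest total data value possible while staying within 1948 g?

357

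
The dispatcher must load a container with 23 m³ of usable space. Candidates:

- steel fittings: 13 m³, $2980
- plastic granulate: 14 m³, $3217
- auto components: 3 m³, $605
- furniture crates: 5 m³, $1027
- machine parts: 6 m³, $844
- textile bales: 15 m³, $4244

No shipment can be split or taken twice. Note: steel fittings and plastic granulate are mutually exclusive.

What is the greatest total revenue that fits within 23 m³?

Auto components + furniture crates + textile bales uses 23 of the 23 m³ and totals 5876.

5876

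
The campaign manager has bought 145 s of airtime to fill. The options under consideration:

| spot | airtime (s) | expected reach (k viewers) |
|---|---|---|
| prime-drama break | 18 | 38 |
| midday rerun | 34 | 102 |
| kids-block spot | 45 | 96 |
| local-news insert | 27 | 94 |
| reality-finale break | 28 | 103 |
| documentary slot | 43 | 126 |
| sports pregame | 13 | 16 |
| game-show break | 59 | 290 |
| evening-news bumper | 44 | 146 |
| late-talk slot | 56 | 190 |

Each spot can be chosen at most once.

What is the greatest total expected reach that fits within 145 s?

583

A density-first pass picks prime-drama break + local-news insert + reality-finale break + sports pregame + game-show break — 541 at 145 s.
Replace prime-drama break and local-news insert and sports pregame with late-talk slot: the trade gains 42 net, giving 583 at 143 s.
Next best is local-news insert + game-show break + late-talk slot at 574 (142 s) — short by 9.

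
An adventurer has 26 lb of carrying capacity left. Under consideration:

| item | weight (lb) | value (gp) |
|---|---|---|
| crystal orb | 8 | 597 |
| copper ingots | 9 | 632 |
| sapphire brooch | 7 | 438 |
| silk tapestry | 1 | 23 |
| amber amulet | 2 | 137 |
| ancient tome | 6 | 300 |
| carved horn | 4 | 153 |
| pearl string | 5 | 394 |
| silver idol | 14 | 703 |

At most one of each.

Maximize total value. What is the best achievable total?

1804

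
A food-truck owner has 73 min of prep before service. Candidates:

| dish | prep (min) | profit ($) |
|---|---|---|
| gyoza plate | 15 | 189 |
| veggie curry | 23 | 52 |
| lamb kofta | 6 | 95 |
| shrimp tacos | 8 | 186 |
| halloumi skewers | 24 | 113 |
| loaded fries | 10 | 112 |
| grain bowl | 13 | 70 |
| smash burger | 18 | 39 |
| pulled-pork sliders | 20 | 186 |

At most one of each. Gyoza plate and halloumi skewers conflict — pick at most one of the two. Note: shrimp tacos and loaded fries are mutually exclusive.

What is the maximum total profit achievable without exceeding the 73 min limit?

By profit per min: shrimp tacos 23.25, lamb kofta 15.83, gyoza plate 12.60, loaded fries 11.20 lead.
Best packing: gyoza plate + lamb kofta + shrimp tacos + grain bowl + pulled-pork sliders — 62 min, 726 total.
Runner-up gyoza plate + veggie curry + lamb kofta + shrimp tacos + pulled-pork sliders tops out at 708.

726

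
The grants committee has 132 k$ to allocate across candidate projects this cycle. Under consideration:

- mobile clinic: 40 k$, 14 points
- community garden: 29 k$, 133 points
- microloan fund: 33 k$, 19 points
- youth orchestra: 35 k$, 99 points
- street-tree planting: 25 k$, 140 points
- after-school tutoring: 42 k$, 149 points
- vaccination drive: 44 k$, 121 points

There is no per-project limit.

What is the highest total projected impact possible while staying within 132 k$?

Best packing: 5×street-tree planting — 125 k$, 700 total.
That's the maximum — no swap from here does better than 700.

700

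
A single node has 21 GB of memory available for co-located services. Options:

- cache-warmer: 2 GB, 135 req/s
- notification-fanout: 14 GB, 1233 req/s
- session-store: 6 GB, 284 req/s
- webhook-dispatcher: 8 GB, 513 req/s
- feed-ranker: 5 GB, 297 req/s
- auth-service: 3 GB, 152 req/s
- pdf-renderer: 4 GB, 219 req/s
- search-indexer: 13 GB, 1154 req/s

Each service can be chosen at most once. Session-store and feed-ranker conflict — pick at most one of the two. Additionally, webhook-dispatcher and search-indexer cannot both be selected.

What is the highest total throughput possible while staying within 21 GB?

Density check — search-indexer 88.77, notification-fanout 88.07, cache-warmer 67.50 are the best per GB.
Filling by ratio: cache-warmer + feed-ranker + search-indexer for 1586, with 1 GB left unused.
Replace search-indexer with notification-fanout: the trade gains 79 net, giving 1665 at 21 GB.
That's the maximum — no feasible swap from here does better than 1665.

1665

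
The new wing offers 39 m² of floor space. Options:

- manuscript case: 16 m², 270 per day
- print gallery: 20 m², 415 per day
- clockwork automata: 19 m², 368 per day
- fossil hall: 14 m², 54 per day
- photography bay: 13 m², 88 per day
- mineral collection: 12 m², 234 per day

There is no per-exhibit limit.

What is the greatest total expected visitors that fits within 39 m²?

783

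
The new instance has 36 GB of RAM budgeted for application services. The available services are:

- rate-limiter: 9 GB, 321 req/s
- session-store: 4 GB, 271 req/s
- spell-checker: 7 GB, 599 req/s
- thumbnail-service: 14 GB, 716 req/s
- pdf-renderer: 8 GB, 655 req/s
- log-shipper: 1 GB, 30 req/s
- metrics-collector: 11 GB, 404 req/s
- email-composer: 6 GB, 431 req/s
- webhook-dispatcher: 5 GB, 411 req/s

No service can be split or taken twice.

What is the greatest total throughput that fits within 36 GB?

Filling by ratio: session-store + spell-checker + pdf-renderer + log-shipper + email-composer + webhook-dispatcher for 2397, with 5 GB left unused.
Replace session-store with rate-limiter: the trade gains 50 net, giving 2447 at 36 GB.
Nothing else within 36 GB beats 2447.

2447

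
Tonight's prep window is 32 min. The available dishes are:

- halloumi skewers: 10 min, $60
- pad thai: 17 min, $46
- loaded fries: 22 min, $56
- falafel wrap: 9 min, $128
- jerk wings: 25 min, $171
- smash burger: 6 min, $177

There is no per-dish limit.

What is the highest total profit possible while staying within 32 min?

885

The ratio ordering already packs tightly: 5×smash burger, 30 min, 885.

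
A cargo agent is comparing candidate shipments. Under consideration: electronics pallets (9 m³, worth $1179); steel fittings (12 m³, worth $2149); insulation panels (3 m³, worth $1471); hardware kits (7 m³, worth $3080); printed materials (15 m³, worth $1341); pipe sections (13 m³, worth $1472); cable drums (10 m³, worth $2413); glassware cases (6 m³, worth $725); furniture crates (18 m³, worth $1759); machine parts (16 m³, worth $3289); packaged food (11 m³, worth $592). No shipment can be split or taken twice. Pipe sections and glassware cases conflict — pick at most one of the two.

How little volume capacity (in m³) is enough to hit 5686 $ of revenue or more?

Minimise m³ subject to total revenue ≥ 5686.
Taking electronics pallets + insulation panels + hardware kits gives 5730 (≥ 5686) for 19 m³.
No combination under 19 m³ hits 5686.

19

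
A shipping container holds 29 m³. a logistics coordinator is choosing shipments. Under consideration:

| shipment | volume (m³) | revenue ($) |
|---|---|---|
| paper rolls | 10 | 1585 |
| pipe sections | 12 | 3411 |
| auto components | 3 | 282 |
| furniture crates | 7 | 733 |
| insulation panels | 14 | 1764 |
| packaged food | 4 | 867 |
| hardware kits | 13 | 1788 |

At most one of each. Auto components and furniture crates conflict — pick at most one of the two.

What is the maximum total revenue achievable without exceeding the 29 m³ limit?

The ratio ordering already packs tightly: paper rolls + pipe sections + auto components + packaged food, 29 m³, 6145.
No other feasible combination exceeds 6145.

6145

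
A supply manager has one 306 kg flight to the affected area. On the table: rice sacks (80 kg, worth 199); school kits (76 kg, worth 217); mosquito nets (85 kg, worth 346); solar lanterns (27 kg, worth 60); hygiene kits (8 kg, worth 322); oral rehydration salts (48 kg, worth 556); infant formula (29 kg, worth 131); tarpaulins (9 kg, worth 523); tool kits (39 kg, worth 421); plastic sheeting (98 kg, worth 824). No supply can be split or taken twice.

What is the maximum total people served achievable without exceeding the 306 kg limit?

2992

Ranking by ratio (people served/kg): tarpaulins 58.11, hygiene kits 40.25, oral rehydration salts 11.58, tool kits 10.79.
The ratio heuristic lands on solar lanterns + hygiene kits + oral rehydration salts + infant formula + tarpaulins + tool kits + plastic sheeting (2837) but leaves 48 kg idle.
The 56 kg tied up in solar lanterns and infant formula is better spent on mosquito nets — total rises to 2992 (287 kg).
Next best is school kits + solar lanterns + hygiene kits + oral rehydration salts + tarpaulins + tool kits + plastic sheeting at 2923 (305 kg) — short by 69.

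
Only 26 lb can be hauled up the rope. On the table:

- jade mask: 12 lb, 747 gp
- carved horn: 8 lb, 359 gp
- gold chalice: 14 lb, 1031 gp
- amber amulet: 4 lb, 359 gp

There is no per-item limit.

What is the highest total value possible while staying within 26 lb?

2154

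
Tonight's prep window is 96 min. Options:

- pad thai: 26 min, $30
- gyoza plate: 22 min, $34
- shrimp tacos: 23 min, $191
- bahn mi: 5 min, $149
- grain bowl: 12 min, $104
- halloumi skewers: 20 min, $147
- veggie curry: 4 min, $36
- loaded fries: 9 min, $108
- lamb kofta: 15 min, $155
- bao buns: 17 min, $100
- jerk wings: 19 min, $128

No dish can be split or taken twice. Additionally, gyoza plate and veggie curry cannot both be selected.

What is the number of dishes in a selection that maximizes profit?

Optimal total is 914.
One optimal bundle: shrimp tacos + bahn mi + halloumi skewers + veggie curry + loaded fries + lamb kofta + jerk wings (95 min).
Every optimal selection uses 7 dishes.

7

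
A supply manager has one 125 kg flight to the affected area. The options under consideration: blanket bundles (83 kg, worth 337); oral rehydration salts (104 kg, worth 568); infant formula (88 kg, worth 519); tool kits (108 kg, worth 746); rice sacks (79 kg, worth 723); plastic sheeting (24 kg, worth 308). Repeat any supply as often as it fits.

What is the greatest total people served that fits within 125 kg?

Best packing: 5×plastic sheeting — 120 kg, 1540 total.
Nothing else within 125 kg beats 1540.

1540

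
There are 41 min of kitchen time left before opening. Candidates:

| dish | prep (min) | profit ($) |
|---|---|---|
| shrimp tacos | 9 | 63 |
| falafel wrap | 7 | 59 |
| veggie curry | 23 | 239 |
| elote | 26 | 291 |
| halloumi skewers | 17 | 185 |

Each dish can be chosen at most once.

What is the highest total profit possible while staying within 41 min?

424

The ratio heuristic lands on falafel wrap + elote (350) but leaves 8 min idle.
The 33 min tied up in falafel wrap and elote is better spent on veggie curry + halloumi skewers — total rises to 424 (40 min).
Nothing else within 41 min beats 424.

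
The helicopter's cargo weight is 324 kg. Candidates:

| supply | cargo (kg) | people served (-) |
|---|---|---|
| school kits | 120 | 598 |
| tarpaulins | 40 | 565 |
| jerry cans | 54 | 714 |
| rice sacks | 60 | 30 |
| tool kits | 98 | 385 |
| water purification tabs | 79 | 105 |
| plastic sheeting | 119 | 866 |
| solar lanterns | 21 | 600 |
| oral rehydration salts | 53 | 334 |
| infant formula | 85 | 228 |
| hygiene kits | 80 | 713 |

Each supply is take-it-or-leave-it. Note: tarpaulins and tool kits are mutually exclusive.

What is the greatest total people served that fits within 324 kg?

3458

The ratio ordering already packs tightly: tarpaulins + jerry cans + plastic sheeting + solar lanterns + hygiene kits, 314 kg, 3458.
Next best is school kits + tarpaulins + jerry cans + solar lanterns + hygiene kits at 3190 (315 kg) — short by 268.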